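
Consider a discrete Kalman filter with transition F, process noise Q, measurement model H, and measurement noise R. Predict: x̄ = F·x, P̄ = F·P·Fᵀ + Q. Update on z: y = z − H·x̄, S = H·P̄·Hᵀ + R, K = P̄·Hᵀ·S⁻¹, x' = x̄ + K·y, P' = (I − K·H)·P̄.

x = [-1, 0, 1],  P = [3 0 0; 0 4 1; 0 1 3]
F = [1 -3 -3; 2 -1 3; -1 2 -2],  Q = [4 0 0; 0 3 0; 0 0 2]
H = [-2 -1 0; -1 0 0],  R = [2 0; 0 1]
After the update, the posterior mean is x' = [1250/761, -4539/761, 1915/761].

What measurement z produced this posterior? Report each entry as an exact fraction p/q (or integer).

x̄ = F·x = [-4, 1, -1]
P̄ = F·P·Fᵀ + Q = [88 -15 -9; -15 40 -24; -9 -24 25]
S = H·P̄·Hᵀ + R = [334 161; 161 89]
K = P̄·Hᵀ·S⁻¹ = [-161/3805 -3471/3805; -661/761 1324/761; 2289/3805 -3756/3805]
x' − x̄ = [4294/761, -5300/761, 2676/761] = K·y
y = (KᵀK)⁻¹·Kᵀ·(x' − x̄) = [-4, -6]
z = y + H·x̄ = [-4, -6] + [7, 4] = [3, -2]

z = [3, -2]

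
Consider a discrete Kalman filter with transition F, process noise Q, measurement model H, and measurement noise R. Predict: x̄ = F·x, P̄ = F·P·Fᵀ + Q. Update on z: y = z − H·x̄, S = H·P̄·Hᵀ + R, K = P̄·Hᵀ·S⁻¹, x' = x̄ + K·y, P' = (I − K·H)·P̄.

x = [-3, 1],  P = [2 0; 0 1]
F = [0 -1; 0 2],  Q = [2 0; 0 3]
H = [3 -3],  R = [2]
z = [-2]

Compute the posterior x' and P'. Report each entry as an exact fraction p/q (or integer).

x̄ = F·x = [-1, 2]
P̄ = F·P·Fᵀ + Q = [3 -2; -2 7]
y = z − H·x̄ = [7]
S = H·P̄·Hᵀ + R = [128]
K = P̄·Hᵀ·S⁻¹ = [15/128; -27/128]
x' = x̄ + K·y = [-23/128, 67/128]
P' = (I − K·H)·P̄ = [159/128 149/128; 149/128 167/128]

x' = [-23/128, 67/128]
P' = [159/128 149/128; 149/128 167/128]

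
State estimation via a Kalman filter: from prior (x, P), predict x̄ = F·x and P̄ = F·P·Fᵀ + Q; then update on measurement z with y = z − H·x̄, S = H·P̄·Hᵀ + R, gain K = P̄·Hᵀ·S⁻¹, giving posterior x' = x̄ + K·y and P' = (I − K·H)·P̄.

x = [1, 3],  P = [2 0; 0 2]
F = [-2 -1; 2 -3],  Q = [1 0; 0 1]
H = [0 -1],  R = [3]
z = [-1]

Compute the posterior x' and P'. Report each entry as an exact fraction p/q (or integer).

x' = [-83/15, 1/5]
P' = [163/15 -1/5; -1/5 27/10]

x̄ = F·x = [-5, -7]
P̄ = F·P·Fᵀ + Q = [11 -2; -2 27]
y = z − H·x̄ = [-8]
S = H·P̄·Hᵀ + R = [30]
K = P̄·Hᵀ·S⁻¹ = [1/15; -9/10]
x' = x̄ + K·y = [-83/15, 1/5]
P' = (I − K·H)·P̄ = [163/15 -1/5; -1/5 27/10]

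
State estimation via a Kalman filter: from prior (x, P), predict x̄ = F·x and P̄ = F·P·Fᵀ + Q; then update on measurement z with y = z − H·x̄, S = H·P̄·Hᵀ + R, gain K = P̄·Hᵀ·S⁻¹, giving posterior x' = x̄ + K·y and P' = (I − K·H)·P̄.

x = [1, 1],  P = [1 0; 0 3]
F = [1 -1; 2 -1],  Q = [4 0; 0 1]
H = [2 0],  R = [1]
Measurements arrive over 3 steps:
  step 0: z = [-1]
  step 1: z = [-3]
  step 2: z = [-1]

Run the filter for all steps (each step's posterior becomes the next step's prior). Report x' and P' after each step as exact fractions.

step 0: x' = [-16/33, 23/33], P' = [8/33 5/33; 5/33 164/33]
step 1: x' = [-601/403, -2225/1209], P' = [98/403 55/403; 55/403 4357/1209]
step 2: x' = [-17892/37837, -58333/37837], P' = [9157/37837 4450/37837; 4450/37837 124826/37837]

step 0: x̄ = F·x = [0, 1]
step 0: P̄ = F·P·Fᵀ + Q = [8 5; 5 8]
step 0: y = z − H·x̄ = [-1]
step 0: S = H·P̄·Hᵀ + R = [33]
step 0: K = P̄·Hᵀ·S⁻¹ = [16/33; 10/33]
step 0: x' = x̄ + K·y = [-16/33, 23/33]
step 0: P' = (I − K·H)·P̄ = [8/33 5/33; 5/33 164/33]
step 1: x̄ = F·x = [-13/11, -5/3]
step 1: P̄ = F·P·Fᵀ + Q = [98/11 5; 5 19/3]
step 1: y = z − H·x̄ = [-7/11]
step 1: S = H·P̄·Hᵀ + R = [403/11]
step 1: K = P̄·Hᵀ·S⁻¹ = [196/403; 110/403]
step 1: x' = x̄ + K·y = [-601/403, -2225/1209]
step 1: P' = (I − K·H)·P̄ = [98/403 55/403; 55/403 4357/1209]
step 2: x̄ = F·x = [422/1209, -1381/1209]
step 2: P̄ = F·P·Fᵀ + Q = [9157/1209 4450/1209; 4450/1209 6082/1209]
step 2: y = z − H·x̄ = [-2053/1209]
step 2: S = H·P̄·Hᵀ + R = [37837/1209]
step 2: K = P̄·Hᵀ·S⁻¹ = [18314/37837; 8900/37837]
step 2: x' = x̄ + K·y = [-17892/37837, -58333/37837]
step 2: P' = (I − K·H)·P̄ = [9157/37837 4450/37837; 4450/37837 124826/37837]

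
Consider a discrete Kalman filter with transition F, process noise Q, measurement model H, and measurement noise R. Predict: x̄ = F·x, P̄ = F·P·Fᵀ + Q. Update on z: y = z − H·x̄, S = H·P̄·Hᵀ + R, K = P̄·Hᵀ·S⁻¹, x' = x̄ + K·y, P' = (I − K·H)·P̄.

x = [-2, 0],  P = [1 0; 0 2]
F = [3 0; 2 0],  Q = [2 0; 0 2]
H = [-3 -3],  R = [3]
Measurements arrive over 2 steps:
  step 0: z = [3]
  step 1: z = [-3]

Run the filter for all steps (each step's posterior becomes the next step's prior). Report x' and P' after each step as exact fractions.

step 0: x' = [-69/88, -7/22], P' = [101/88 -21/22; -21/22 12/11]
step 1: x' = [4452/8719, 3834/8719], P' = [10019/8719 -8328/8719; -8328/8719 9514/8719]

step 0: x̄ = F·x = [-6, -4]
step 0: P̄ = F·P·Fᵀ + Q = [11 6; 6 6]
step 0: y = z − H·x̄ = [-27]
step 0: S = H·P̄·Hᵀ + R = [264]
step 0: K = P̄·Hᵀ·S⁻¹ = [-17/88; -3/22]
step 0: x' = x̄ + K·y = [-69/88, -7/22]
step 0: P' = (I − K·H)·P̄ = [101/88 -21/22; -21/22 12/11]
step 1: x̄ = F·x = [-207/88, -69/44]
step 1: P̄ = F·P·Fᵀ + Q = [1085/88 303/44; 303/44 145/22]
step 1: y = z − H·x̄ = [-1299/88]
step 1: S = H·P̄·Hᵀ + R = [26157/88]
step 1: K = P̄·Hᵀ·S⁻¹ = [-1691/8719; -1186/8719]
step 1: x' = x̄ + K·y = [4452/8719, 3834/8719]
step 1: P' = (I − K·H)·P̄ = [10019/8719 -8328/8719; -8328/8719 9514/8719]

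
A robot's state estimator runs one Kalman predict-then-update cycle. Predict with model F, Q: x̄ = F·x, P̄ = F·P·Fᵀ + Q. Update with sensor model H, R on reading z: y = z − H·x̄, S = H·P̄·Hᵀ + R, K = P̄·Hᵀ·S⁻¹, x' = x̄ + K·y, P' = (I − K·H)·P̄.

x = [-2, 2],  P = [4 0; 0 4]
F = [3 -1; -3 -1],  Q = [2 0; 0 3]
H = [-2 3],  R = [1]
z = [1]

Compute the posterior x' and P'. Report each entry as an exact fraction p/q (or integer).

x̄ = F·x = [-8, 4]
P̄ = F·P·Fᵀ + Q = [42 -32; -32 43]
y = z − H·x̄ = [-27]
S = H·P̄·Hᵀ + R = [940]
K = P̄·Hᵀ·S⁻¹ = [-9/47; 193/940]
x' = x̄ + K·y = [-133/47, -1451/940]
P' = (I − K·H)·P̄ = [354/47 233/47; 233/47 3171/940]

x' = [-133/47, -1451/940]
P' = [354/47 233/47; 233/47 3171/940]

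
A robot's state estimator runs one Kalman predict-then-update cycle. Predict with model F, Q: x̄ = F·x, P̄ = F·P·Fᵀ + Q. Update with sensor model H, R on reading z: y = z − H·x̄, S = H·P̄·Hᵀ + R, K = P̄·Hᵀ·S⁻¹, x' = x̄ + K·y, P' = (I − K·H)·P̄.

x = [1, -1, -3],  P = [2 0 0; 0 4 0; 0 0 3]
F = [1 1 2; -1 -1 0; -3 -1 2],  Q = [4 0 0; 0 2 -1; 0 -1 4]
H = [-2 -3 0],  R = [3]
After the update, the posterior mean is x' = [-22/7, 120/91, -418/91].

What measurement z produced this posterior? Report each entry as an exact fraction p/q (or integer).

z = [2]

x̄ = F·x = [-6, 0, -8]
P̄ = F·P·Fᵀ + Q = [22 -6 2; -6 8 9; 2 9 38]
S = H·P̄·Hᵀ + R = [91]
K = P̄·Hᵀ·S⁻¹ = [-2/7; -12/91; -31/91]
x' − x̄ = [20/7, 120/91, 310/91] = K·y
y = (KᵀK)⁻¹·Kᵀ·(x' − x̄) = [-10]
z = y + H·x̄ = [-10] + [12] = [2]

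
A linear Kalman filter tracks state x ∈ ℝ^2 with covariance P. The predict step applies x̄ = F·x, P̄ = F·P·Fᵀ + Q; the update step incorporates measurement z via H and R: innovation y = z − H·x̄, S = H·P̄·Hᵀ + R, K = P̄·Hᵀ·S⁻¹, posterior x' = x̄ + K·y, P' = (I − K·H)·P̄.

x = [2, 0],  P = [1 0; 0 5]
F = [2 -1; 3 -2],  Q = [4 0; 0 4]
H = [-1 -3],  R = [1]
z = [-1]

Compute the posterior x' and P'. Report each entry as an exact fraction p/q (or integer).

x̄ = F·x = [4, 6]
P̄ = F·P·Fᵀ + Q = [13 16; 16 33]
y = z − H·x̄ = [21]
S = H·P̄·Hᵀ + R = [407]
K = P̄·Hᵀ·S⁻¹ = [-61/407; -115/407]
x' = x̄ + K·y = [347/407, 27/407]
P' = (I − K·H)·P̄ = [1570/407 -503/407; -503/407 206/407]

x' = [347/407, 27/407]
P' = [1570/407 -503/407; -503/407 206/407]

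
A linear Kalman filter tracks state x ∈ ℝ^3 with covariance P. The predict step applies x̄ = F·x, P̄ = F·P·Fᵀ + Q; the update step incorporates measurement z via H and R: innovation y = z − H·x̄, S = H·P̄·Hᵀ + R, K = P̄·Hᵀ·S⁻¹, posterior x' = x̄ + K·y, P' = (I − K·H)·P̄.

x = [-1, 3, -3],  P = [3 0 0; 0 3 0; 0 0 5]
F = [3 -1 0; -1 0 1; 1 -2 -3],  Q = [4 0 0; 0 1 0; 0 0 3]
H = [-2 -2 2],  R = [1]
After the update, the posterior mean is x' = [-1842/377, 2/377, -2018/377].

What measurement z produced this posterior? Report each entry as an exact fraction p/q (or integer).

z = [-1]

x̄ = F·x = [-6, -2, 2]
P̄ = F·P·Fᵀ + Q = [34 -9 15; -9 9 -18; 15 -18 63]
S = H·P̄·Hᵀ + R = [377]
K = P̄·Hᵀ·S⁻¹ = [-20/377; -36/377; 132/377]
x' − x̄ = [420/377, 756/377, -2772/377] = K·y
y = (KᵀK)⁻¹·Kᵀ·(x' − x̄) = [-21]
z = y + H·x̄ = [-21] + [20] = [-1]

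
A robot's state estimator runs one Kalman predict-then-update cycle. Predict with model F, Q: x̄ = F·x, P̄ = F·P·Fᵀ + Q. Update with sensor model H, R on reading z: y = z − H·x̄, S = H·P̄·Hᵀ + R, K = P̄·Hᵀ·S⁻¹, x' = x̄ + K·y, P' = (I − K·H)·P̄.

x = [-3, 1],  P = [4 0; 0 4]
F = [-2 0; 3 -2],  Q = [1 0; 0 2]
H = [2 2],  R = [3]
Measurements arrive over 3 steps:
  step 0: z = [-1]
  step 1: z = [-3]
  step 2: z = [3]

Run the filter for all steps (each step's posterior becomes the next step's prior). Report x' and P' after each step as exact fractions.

step 0: x' = [444/95, -101/19], P' = [1419/95 -288/19; -288/19 306/19]
step 1: x' = [61018/54621, -138160/54621], P' = [273829/54621 -299338/54621; -299338/54621 365599/54621]
step 2: x' = [396574/1394847, 93728/73413], P' = [6115303/1394847 -351514/73413; -351514/73413 435511/73413]

step 0: x̄ = F·x = [6, -11]
step 0: P̄ = F·P·Fᵀ + Q = [17 -24; -24 54]
step 0: y = z − H·x̄ = [9]
step 0: S = H·P̄·Hᵀ + R = [95]
step 0: K = P̄·Hᵀ·S⁻¹ = [-14/95; 12/19]
step 0: x' = x̄ + K·y = [444/95, -101/19]
step 0: P' = (I − K·H)·P̄ = [1419/95 -288/19; -288/19 306/19]
step 1: x̄ = F·x = [-888/95, 2342/95]
step 1: P̄ = F·P·Fᵀ + Q = [5771/95 -14274/95; -14274/95 36361/95]
step 1: y = z − H·x̄ = [-3193/95]
step 1: S = H·P̄·Hᵀ + R = [54621/95]
step 1: K = P̄·Hᵀ·S⁻¹ = [-17006/54621; 44174/54621]
step 1: x' = x̄ + K·y = [61018/54621, -138160/54621]
step 1: P' = (I − K·H)·P̄ = [273829/54621 -299338/54621; -299338/54621 365599/54621]
step 2: x̄ = F·x = [-122036/54621, 27022/3213]
step 2: P̄ = F·P·Fᵀ + Q = [1149937/54621 -167078/3213; -167078/3213 26395/189]
step 2: y = z − H·x̄ = [-18919/2023]
step 2: S = H·P̄·Hᵀ + R = [464949/2023]
step 2: K = P̄·Hᵀ·S⁻¹ = [-41738/154983; 2074/2719]
step 2: x' = x̄ + K·y = [396574/1394847, 93728/73413]
step 2: P' = (I − K·H)·P̄ = [6115303/1394847 -351514/73413; -351514/73413 435511/73413]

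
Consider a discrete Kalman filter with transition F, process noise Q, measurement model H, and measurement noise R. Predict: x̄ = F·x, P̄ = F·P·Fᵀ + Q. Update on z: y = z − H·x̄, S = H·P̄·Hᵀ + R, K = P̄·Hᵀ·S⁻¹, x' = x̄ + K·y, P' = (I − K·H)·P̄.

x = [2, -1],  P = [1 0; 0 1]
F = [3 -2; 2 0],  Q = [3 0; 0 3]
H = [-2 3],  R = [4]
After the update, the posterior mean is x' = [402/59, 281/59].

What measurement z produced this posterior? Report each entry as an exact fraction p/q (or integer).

x̄ = F·x = [8, 4]
P̄ = F·P·Fᵀ + Q = [16 6; 6 7]
S = H·P̄·Hᵀ + R = [59]
K = P̄·Hᵀ·S⁻¹ = [-14/59; 9/59]
x' − x̄ = [-70/59, 45/59] = K·y
y = (KᵀK)⁻¹·Kᵀ·(x' − x̄) = [5]
z = y + H·x̄ = [5] + [-4] = [1]

z = [1]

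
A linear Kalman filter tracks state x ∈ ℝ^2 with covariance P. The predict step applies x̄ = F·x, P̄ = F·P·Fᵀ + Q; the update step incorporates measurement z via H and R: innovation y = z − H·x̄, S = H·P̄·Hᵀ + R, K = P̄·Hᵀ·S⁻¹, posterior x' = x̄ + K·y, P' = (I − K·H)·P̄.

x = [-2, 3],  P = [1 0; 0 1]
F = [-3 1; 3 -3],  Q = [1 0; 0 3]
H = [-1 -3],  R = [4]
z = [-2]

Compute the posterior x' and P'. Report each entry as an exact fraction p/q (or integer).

x̄ = F·x = [9, -15]
P̄ = F·P·Fᵀ + Q = [11 -12; -12 21]
y = z − H·x̄ = [-38]
S = H·P̄·Hᵀ + R = [132]
K = P̄·Hᵀ·S⁻¹ = [25/132; -17/44]
x' = x̄ + K·y = [119/66, -7/22]
P' = (I − K·H)·P̄ = [827/132 -103/44; -103/44 57/44]

x' = [119/66, -7/22]
P' = [827/132 -103/44; -103/44 57/44]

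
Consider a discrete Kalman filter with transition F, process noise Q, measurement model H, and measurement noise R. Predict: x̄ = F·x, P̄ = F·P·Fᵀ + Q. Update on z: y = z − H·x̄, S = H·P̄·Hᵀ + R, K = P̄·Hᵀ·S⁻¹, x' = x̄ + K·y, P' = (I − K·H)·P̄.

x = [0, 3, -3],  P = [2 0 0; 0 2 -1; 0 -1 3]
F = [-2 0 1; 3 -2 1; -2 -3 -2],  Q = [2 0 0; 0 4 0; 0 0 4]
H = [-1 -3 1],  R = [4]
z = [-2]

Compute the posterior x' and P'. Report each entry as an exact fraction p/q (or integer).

x' = [-1487/370, -3/10, -1222/185]
P' = [4641/370 -31/10 626/185; -31/10 37/10 34/5; 626/185 34/5 4492/185]

x̄ = F·x = [-3, -9, -3]
P̄ = F·P·Fᵀ + Q = [13 -7 5; -7 37 -7; 5 -7 30]
y = z − H·x̄ = [-29]
S = H·P̄·Hᵀ + R = [370]
K = P̄·Hᵀ·S⁻¹ = [13/370; -3/10; 23/185]
x' = x̄ + K·y = [-1487/370, -3/10, -1222/185]
P' = (I − K·H)·P̄ = [4641/370 -31/10 626/185; -31/10 37/10 34/5; 626/185 34/5 4492/185]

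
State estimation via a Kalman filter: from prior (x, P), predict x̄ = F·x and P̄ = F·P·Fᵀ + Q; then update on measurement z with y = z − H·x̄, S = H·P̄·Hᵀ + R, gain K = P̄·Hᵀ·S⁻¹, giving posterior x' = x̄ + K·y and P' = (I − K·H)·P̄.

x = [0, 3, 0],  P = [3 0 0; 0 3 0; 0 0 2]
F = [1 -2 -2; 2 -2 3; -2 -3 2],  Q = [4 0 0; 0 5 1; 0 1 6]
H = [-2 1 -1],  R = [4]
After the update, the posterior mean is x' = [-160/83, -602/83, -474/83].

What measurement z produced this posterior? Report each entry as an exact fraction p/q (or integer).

z = [2]

x̄ = F·x = [-6, -6, -9]
P̄ = F·P·Fᵀ + Q = [27 6 4; 6 47 19; 4 19 53]
S = H·P̄·Hᵀ + R = [166]
K = P̄·Hᵀ·S⁻¹ = [-26/83; 8/83; -21/83]
x' − x̄ = [338/83, -104/83, 273/83] = K·y
y = (KᵀK)⁻¹·Kᵀ·(x' − x̄) = [-13]
z = y + H·x̄ = [-13] + [15] = [2]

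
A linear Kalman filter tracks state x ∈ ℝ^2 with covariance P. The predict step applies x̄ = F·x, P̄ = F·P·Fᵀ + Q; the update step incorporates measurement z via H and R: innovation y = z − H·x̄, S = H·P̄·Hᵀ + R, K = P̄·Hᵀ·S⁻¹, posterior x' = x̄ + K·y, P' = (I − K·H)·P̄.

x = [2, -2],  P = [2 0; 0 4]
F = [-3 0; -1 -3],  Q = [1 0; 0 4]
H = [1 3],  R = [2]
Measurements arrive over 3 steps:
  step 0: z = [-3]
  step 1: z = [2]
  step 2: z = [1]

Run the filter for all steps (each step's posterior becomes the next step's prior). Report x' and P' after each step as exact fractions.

step 0: x̄ = F·x = [-6, 4]
step 0: P̄ = F·P·Fᵀ + Q = [19 6; 6 42]
step 0: y = z − H·x̄ = [-9]
step 0: S = H·P̄·Hᵀ + R = [435]
step 0: K = P̄·Hᵀ·S⁻¹ = [37/435; 44/145]
step 0: x' = x̄ + K·y = [-981/145, 184/145]
step 0: P' = (I − K·H)·P̄ = [6896/435 -758/145; -758/145 282/145]
step 1: x̄ = F·x = [2943/145, 429/145]
step 1: P̄ = F·P·Fᵀ + Q = [20833/145 74/145; 74/145 2606/435]
step 1: y = z − H·x̄ = [-788/29]
step 1: S = H·P̄·Hᵀ + R = [5877/29]
step 1: K = P̄·Hᵀ·S⁻¹ = [4211/5877; 536/5877]
step 1: x' = x̄ + K·y = [24299/29385, 14117/29385]
step 1: P' = (I − K·H)·P̄ = [1164584/29385 -374158/29385; -374158/29385 126506/29385]
step 2: x̄ = F·x = [-24299/9795, -13330/5877]
step 2: P̄ = F·P·Fᵀ + Q = [1167849/3265 8422/1959; 8422/1959 35146/5877]
step 2: y = z − H·x̄ = [100744/9795]
step 2: S = H·P̄·Hᵀ + R = [1434329/3265]
step 2: K = P̄·Hᵀ·S⁻¹ = [1209959/1434329; 217840/4302987]
step 2: x' = x̄ + K·y = [26659525/4302987, -7519342/4302987]
step 2: P' = (I − K·H)·P̄ = [64648976/1434329 -62229058/4302987; -62229058/4302987 20888246/4302987]

step 0: x' = [-981/145, 184/145], P' = [6896/435 -758/145; -758/145 282/145]
step 1: x' = [24299/29385, 14117/29385], P' = [1164584/29385 -374158/29385; -374158/29385 126506/29385]
step 2: x' = [26659525/4302987, -7519342/4302987], P' = [64648976/1434329 -62229058/4302987; -62229058/4302987 20888246/4302987]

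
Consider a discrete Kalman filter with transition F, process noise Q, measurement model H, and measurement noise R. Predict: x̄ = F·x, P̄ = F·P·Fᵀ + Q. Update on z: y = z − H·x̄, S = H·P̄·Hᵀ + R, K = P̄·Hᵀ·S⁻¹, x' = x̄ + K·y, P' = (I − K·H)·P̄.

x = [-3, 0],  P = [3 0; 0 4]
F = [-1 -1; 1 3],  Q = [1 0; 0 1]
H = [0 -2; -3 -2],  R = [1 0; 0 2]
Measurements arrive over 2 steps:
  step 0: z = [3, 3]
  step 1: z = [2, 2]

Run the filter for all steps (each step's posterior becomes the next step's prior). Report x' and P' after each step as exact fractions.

step 0: x̄ = F·x = [3, -3]
step 0: P̄ = F·P·Fᵀ + Q = [8 -15; -15 40]
step 0: y = z − H·x̄ = [-3, 6]
step 0: S = H·P̄·Hᵀ + R = [161 70; 70 54]
step 0: K = P̄·Hᵀ·S⁻¹ = [600/1897 -81/271; -935/1897 -5/542]
step 0: x' = x̄ + K·y = [489/1897, -2991/1897]
step 0: P' = (I − K·H)·P̄ = [578/1897 -300/1897; -300/1897 935/3794]
step 1: x̄ = F·x = [2502/1897, -1212/271]
step 1: P̄ = F·P·Fᵀ + Q = [4685/3794 -223/542; -223/542 1395/542]
step 1: y = z − H·x̄ = [-1882/271, -5668/1897]
step 1: S = H·P̄·Hᵀ + R = [3061/271 2121/271; 2121/271 70081/3794]
step 1: K = P̄·Hᵀ·S⁻¹ = [143236/559177 -147925/559177; -244548/559177 -14847/559177]
step 1: x' = x̄ + K·y = [184770/559177, -758160/559177]
step 1: P' = (I − K·H)·P̄ = [146362/559177 -71618/559177; -71618/559177 122274/559177]

step 0: x' = [489/1897, -2991/1897], P' = [578/1897 -300/1897; -300/1897 935/3794]
step 1: x' = [184770/559177, -758160/559177], P' = [146362/559177 -71618/559177; -71618/559177 122274/559177]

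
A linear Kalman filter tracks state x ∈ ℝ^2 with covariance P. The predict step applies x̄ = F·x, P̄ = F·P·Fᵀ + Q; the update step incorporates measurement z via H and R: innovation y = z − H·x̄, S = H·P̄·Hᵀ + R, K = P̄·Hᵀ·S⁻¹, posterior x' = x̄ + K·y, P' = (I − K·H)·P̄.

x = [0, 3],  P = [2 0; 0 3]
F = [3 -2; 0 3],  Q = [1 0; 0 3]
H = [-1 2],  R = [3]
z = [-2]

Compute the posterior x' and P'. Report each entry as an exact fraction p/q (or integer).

x̄ = F·x = [-6, 9]
P̄ = F·P·Fᵀ + Q = [31 -18; -18 30]
y = z − H·x̄ = [-26]
S = H·P̄·Hᵀ + R = [226]
K = P̄·Hᵀ·S⁻¹ = [-67/226; 39/113]
x' = x̄ + K·y = [193/113, 3/113]
P' = (I − K·H)·P̄ = [2517/226 579/113; 579/113 348/113]

x' = [193/113, 3/113]
P' = [2517/226 579/113; 579/113 348/113]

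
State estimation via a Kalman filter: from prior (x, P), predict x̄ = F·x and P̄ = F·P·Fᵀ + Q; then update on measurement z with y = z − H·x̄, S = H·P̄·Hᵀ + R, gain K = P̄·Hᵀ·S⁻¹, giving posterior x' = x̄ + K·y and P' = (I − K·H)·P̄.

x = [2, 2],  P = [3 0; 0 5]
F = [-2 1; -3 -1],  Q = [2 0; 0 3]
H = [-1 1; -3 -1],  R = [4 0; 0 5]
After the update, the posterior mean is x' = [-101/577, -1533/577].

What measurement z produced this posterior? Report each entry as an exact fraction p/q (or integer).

z = [-2, 3]

x̄ = F·x = [-2, -8]
P̄ = F·P·Fᵀ + Q = [19 13; 13 35]
S = H·P̄·Hᵀ + R = [32 -4; -4 289]
K = P̄·Hᵀ·S⁻¹ = [-1007/4616 -283/1154; 3031/4616 -285/1154]
x' − x̄ = [1053/577, 3083/577] = K·y
y = (KᵀK)⁻¹·Kᵀ·(x' − x̄) = [4, -11]
z = y + H·x̄ = [4, -11] + [-6, 14] = [-2, 3]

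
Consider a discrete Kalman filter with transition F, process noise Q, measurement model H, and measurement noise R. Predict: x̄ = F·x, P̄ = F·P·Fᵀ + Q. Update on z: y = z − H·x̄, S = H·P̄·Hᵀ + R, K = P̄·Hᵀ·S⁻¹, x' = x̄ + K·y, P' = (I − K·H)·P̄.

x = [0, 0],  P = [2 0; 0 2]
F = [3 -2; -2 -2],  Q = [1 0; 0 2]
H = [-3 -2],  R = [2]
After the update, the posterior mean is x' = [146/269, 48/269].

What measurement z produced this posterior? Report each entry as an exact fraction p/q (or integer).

z = [-2]

x̄ = F·x = [0, 0]
P̄ = F·P·Fᵀ + Q = [27 -4; -4 18]
S = H·P̄·Hᵀ + R = [269]
K = P̄·Hᵀ·S⁻¹ = [-73/269; -24/269]
x' − x̄ = [146/269, 48/269] = K·y
y = (KᵀK)⁻¹·Kᵀ·(x' − x̄) = [-2]
z = y + H·x̄ = [-2] + [0] = [-2]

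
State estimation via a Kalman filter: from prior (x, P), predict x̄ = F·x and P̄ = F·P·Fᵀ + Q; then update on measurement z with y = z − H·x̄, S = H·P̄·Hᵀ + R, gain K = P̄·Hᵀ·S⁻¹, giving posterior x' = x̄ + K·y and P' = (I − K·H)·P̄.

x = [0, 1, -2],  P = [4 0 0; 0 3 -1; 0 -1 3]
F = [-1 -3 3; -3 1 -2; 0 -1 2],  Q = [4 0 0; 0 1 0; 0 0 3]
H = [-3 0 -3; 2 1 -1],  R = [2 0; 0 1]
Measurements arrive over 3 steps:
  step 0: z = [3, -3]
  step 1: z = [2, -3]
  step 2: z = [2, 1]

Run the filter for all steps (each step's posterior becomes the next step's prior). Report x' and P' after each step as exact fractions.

step 0: x̄ = F·x = [-9, 5, -5]
step 0: P̄ = F·P·Fᵀ + Q = [80 -24 36; -24 56 -19; 36 -19 22]
step 0: y = z − H·x̄ = [-39, 5]
step 0: S = H·P̄·Hᵀ + R = [1568 -393; -393 197]
step 0: K = P̄·Hᵀ·S⁻¹ = [-29256/154447 20036/154447; 36024/154447 93033/154447; -22095/154447 -19774/154447]
step 0: x' = x̄ + K·y = [-148859/154447, -167536/154447, -9400/154447]
step 0: P' = (I − K·H)·P̄ = [171072/154447 -473676/154447 -151568/154447; -473676/154447 1490045/154447 449660/154447; -151568/154447 449660/154447 166298/154447]
step 1: x̄ = F·x = [623267/154447, 297841/154447, 148736/154447]
step 1: P̄ = F·P·Fᵀ + Q = [5669419/154447 -3636199/154447 1250443/154447; -3636199/154447 3073932/154447 -868217/154447; 1250443/154447 -868217/154447 819938/154447]
step 1: y = z − H·x̄ = [2624903/154447, -1858980/154447]
step 1: S = H·P̄·Hᵀ + R = [81221081/154447 -21794781/154447; -21794781/154447 8915859/154447]
step 1: K = P̄·Hᵀ·S⁻¹ = [-15994463/89618383 77268905/268855149; 34459981/179236766 51866459/537710298; -40644343/268855149 -224541788/806565447]
step 1: x' = x̄ + K·y = [-220193224/89618383, 723216347/179236766, 156343915/89618383]
step 1: P' = (I − K·H)·P̄ = [63847317/89618383 -155122674/89618383 -159553025/268855149; -155122674/89618383 925051543/179236766 430908041/268855149; -159553025/268855149 430908041/268855149 559947761/806565447]
step 2: x̄ = F·x = [-791199103/179236766, 1419000031/179236766, -97840687/179236766]
step 2: P̄ = F·P·Fᵀ + Q = [3895844627/179236766 -6871804489/537710298 2516386249/537710298; -6871804489/537710298 19685080231/1613130894 -5095968487/1613130894; 2516386249/537710298 -5095968487/1613130894 7302645673/1613130894]
step 2: y = z − H·x̄ = [-1154322919/89618383, 122397127/89618383]
step 2: S = H·P̄·Hᵀ + R = [28911019171/89618383 -22330167203/268855149; -22330167203/268855149 33192455744/806565447]
step 2: K = P̄·Hᵀ·S⁻¹ = [-887840654928/5143937455705 1459504547337/5143937455705; 904013948436/5143937455705 549884975561/5143937455705; -804676859811/5143937455705 -1414844212931/5143937455705]
step 2: x' = x̄ + K·y = [-18555241519591/10287874911410, 59661956319107/10287874911410, 11248604822023/10287874911410]
step 2: P' = (I − K·H)·P̄ = [6968731788853/10287874911410 -16803398731981/10287874911410 -5784944248949/10287874911410; -16803398731981/10287874911410 50304614215817/10287874911410 15598046800733/10287874911410; -5784944248949/10287874911410 15598046800733/10287874911410 6857846728697/10287874911410]

step 0: x' = [-148859/154447, -167536/154447, -9400/154447], P' = [171072/154447 -473676/154447 -151568/154447; -473676/154447 1490045/154447 449660/154447; -151568/154447 449660/154447 166298/154447]
step 1: x' = [-220193224/89618383, 723216347/179236766, 156343915/89618383], P' = [63847317/89618383 -155122674/89618383 -159553025/268855149; -155122674/89618383 925051543/179236766 430908041/268855149; -159553025/268855149 430908041/268855149 559947761/806565447]
step 2: x' = [-18555241519591/10287874911410, 59661956319107/10287874911410, 11248604822023/10287874911410], P' = [6968731788853/10287874911410 -16803398731981/10287874911410 -5784944248949/10287874911410; -16803398731981/10287874911410 50304614215817/10287874911410 15598046800733/10287874911410; -5784944248949/10287874911410 15598046800733/10287874911410 6857846728697/10287874911410]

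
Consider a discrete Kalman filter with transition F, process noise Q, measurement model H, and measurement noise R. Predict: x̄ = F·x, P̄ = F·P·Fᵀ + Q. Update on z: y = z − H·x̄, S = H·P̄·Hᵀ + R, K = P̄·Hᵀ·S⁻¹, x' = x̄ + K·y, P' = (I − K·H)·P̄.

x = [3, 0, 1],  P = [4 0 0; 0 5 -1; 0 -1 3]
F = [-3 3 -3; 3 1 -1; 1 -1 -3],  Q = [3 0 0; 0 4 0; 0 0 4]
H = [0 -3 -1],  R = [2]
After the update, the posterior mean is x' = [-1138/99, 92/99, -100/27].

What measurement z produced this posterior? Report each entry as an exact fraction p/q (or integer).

x̄ = F·x = [-12, 8, 0]
P̄ = F·P·Fᵀ + Q = [129 -6 6; -6 50 18; 6 18 34]
S = H·P̄·Hᵀ + R = [594]
K = P̄·Hᵀ·S⁻¹ = [2/99; -28/99; -4/27]
x' − x̄ = [50/99, -700/99, -100/27] = K·y
y = (KᵀK)⁻¹·Kᵀ·(x' − x̄) = [25]
z = y + H·x̄ = [25] + [-24] = [1]

z = [1]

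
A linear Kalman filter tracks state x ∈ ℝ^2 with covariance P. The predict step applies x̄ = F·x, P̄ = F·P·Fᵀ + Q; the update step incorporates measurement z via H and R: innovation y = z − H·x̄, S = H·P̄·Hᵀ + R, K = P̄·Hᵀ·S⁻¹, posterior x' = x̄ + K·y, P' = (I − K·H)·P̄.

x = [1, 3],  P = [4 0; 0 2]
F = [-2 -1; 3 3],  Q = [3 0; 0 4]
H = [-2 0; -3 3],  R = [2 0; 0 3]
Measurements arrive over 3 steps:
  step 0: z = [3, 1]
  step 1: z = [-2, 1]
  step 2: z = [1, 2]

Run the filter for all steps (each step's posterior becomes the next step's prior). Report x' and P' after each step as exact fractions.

step 0: x' = [-2465/2368, -329/592], P' = [975/2368 231/592; 231/592 103/148]
step 1: x' = [1172347/1481727, 503419/493909], P' = [583261/1481727 182601/493909; 182601/493909 331522/493909]
step 2: x' = [-74520244/178436551, 58008551/178436551], P' = [351182329/892182755 65960967/178436551; 65960967/178436551 119737003/178436551]

step 0: x̄ = F·x = [-5, 12]
step 0: P̄ = F·P·Fᵀ + Q = [21 -30; -30 58]
step 0: y = z − H·x̄ = [-7, -50]
step 0: S = H·P̄·Hᵀ + R = [86 306; 306 1254]
step 0: K = P̄·Hᵀ·S⁻¹ = [-975/2368 -51/2368; -231/592 181/592]
step 0: x' = x̄ + K·y = [-2465/2368, -329/592]
step 0: P' = (I − K·H)·P̄ = [975/2368 231/592; 231/592 103/148]
step 1: x̄ = F·x = [3123/1184, -11343/2368]
step 1: P̄ = F·P·Fᵀ + Q = [4087/592 -9555/1184; -9555/1184 49711/2368]
step 1: y = z − H·x̄ = [1939/592, 55135/2368]
step 1: S = H·P̄·Hᵀ + R = [4383/148 53187/592; 53187/592 945615/2368]
step 1: K = P̄·Hᵀ·S⁻¹ = [-583261/1481727 -35458/1481727; -182601/493909 148921/493909]
step 1: x' = x̄ + K·y = [1172347/1481727, 503419/493909]
step 1: P' = (I − K·H)·P̄ = [583261/1481727 182601/493909; 182601/493909 331522/493909]
step 2: x̄ = F·x = [-3854951/1481727, 2682604/493909]
step 2: P̄ = F·P·Fᵀ + Q = [9964003/1481727 -3804497/493909; -3804497/493909 9995935/493909]
step 2: y = z − H·x̄ = [-6228175/1481727, -10914945/493909]
step 2: S = H·P̄·Hᵀ + R = [42819466/1481727 42754988/493909; 42754988/493909 189818097/493909]
step 2: K = P̄·Hᵀ·S⁻¹ = [-351182329/892182755 -21377494/892182755; -65960967/178436551 53776036/178436551]
step 2: x' = x̄ + K·y = [-74520244/178436551, 58008551/178436551]
step 2: P' = (I − K·H)·P̄ = [351182329/892182755 65960967/178436551; 65960967/178436551 119737003/178436551]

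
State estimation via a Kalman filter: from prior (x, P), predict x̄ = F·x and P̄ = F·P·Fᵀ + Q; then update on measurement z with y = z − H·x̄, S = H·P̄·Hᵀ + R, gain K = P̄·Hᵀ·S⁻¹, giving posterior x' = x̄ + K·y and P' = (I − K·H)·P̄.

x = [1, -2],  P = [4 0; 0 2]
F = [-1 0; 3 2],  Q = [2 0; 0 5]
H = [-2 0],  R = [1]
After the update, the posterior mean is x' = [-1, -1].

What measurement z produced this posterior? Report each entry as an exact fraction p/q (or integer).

z = [2]

x̄ = F·x = [-1, -1]
P̄ = F·P·Fᵀ + Q = [6 -12; -12 49]
S = H·P̄·Hᵀ + R = [25]
K = P̄·Hᵀ·S⁻¹ = [-12/25; 24/25]
x' − x̄ = [0, 0] = K·y
y = (KᵀK)⁻¹·Kᵀ·(x' − x̄) = [0]
z = y + H·x̄ = [0] + [2] = [2]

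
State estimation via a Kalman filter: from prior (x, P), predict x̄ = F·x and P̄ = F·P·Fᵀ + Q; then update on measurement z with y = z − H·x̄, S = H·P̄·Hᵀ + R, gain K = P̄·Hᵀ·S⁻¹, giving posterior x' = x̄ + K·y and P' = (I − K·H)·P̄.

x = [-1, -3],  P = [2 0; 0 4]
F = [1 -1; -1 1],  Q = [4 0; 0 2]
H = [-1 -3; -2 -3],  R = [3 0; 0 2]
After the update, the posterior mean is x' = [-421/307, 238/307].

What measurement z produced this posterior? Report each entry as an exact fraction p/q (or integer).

x̄ = F·x = [2, -2]
P̄ = F·P·Fᵀ + Q = [10 -6; -6 8]
S = H·P̄·Hᵀ + R = [49 38; 38 42]
K = P̄·Hᵀ·S⁻¹ = [206/307 -201/307; -150/307 48/307]
x' − x̄ = [-1035/307, 852/307] = K·y
y = (KᵀK)⁻¹·Kᵀ·(x' − x̄) = [-6, -1]
z = y + H·x̄ = [-6, -1] + [4, 2] = [-2, 1]

z = [-2, 1]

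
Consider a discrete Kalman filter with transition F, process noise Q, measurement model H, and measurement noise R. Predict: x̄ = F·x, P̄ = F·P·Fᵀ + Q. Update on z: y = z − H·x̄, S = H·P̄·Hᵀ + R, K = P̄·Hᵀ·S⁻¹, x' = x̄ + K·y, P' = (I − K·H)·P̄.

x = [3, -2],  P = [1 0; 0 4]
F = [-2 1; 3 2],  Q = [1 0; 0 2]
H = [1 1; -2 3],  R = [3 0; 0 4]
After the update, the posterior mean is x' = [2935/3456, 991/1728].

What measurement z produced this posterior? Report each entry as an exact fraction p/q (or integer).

x̄ = F·x = [-8, 5]
P̄ = F·P·Fᵀ + Q = [9 2; 2 27]
S = H·P̄·Hᵀ + R = [43 65; 65 259]
K = P̄·Hᵀ·S⁻¹ = [3629/6912 -1231/6912; 1253/3456 713/3456]
x' − x̄ = [30583/3456, -7649/1728] = K·y
y = (KᵀK)⁻¹·Kᵀ·(x' − x̄) = [6, -32]
z = y + H·x̄ = [6, -32] + [-3, 31] = [3, -1]

z = [3, -1]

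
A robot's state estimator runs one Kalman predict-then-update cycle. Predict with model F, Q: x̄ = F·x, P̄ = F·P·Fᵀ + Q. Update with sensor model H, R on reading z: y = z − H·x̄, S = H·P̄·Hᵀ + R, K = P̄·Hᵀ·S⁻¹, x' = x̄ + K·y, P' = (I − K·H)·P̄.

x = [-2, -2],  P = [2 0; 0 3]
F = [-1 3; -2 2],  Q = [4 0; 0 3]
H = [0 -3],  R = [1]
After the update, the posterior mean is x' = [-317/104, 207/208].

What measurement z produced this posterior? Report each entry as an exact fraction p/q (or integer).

z = [-3]

x̄ = F·x = [-4, 0]
P̄ = F·P·Fᵀ + Q = [33 22; 22 23]
S = H·P̄·Hᵀ + R = [208]
K = P̄·Hᵀ·S⁻¹ = [-33/104; -69/208]
x' − x̄ = [99/104, 207/208] = K·y
y = (KᵀK)⁻¹·Kᵀ·(x' − x̄) = [-3]
z = y + H·x̄ = [-3] + [0] = [-3]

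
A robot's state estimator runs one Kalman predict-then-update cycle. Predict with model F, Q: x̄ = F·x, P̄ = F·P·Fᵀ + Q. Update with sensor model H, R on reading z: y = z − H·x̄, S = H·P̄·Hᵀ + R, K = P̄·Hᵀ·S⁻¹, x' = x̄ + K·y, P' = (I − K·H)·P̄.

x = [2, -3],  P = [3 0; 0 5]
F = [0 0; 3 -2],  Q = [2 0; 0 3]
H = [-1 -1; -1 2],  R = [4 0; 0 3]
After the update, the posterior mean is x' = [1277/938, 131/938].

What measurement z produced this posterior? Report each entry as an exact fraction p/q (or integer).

x̄ = F·x = [0, 12]
P̄ = F·P·Fᵀ + Q = [2 0; 0 50]
S = H·P̄·Hᵀ + R = [56 -98; -98 205]
K = P̄·Hᵀ·S⁻¹ = [-303/938 -11/67; -225/938 25/67]
x' − x̄ = [1277/938, -11125/938] = K·y
y = (KᵀK)⁻¹·Kᵀ·(x' − x̄) = [9, -26]
z = y + H·x̄ = [9, -26] + [-12, 24] = [-3, -2]

z = [-3, -2]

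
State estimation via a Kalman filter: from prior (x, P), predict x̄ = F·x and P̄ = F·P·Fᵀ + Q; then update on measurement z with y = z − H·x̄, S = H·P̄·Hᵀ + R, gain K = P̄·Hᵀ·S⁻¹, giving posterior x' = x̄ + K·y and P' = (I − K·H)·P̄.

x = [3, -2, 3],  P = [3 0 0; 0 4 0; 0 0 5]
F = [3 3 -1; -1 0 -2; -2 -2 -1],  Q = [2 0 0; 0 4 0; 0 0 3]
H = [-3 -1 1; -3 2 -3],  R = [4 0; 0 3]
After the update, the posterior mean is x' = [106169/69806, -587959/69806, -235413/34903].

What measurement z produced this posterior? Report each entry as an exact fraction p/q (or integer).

x̄ = F·x = [0, -9, -5]
P̄ = F·P·Fᵀ + Q = [70 1 -37; 1 27 16; -37 16 36]
S = H·P̄·Hᵀ + R = [893 323; 323 195]
K = P̄·Hᵀ·S⁻¹ = [-17029/69806 -343/3674; -3699/69806 379/3674; 7120/34903 -291/1837]
x' − x̄ = [106169/69806, 40295/69806, -60898/34903] = K·y
y = (KᵀK)⁻¹·Kᵀ·(x' − x̄) = [-7, 2]
z = y + H·x̄ = [-7, 2] + [4, -3] = [-3, -1]

z = [-3, -1]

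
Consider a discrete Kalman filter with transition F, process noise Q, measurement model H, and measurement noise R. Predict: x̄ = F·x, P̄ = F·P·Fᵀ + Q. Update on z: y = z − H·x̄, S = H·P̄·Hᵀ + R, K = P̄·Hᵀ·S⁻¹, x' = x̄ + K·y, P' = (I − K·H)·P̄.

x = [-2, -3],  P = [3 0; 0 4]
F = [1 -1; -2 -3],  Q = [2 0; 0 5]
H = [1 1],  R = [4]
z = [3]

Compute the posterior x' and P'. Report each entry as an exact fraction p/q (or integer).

x' = [-29/26, 365/78]
P' = [159/26 -139/26; -139/26 653/78]

x̄ = F·x = [1, 13]
P̄ = F·P·Fᵀ + Q = [9 6; 6 53]
y = z − H·x̄ = [-11]
S = H·P̄·Hᵀ + R = [78]
K = P̄·Hᵀ·S⁻¹ = [5/26; 59/78]
x' = x̄ + K·y = [-29/26, 365/78]
P' = (I − K·H)·P̄ = [159/26 -139/26; -139/26 653/78]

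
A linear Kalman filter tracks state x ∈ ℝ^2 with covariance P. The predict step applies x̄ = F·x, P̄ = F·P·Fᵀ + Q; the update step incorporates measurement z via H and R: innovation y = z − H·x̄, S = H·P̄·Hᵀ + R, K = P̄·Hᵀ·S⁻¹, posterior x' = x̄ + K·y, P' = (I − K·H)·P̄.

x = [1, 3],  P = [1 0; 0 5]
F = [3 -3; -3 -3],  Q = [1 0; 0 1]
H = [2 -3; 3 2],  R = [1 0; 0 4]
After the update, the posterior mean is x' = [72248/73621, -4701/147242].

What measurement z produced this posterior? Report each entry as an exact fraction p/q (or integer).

x̄ = F·x = [-6, -12]
P̄ = F·P·Fᵀ + Q = [55 36; 36 55]
S = H·P̄·Hᵀ + R = [284 -180; -180 1151]
K = P̄·Hᵀ·S⁻¹ = [22481/147242 16917/73621; -67803/294484 11293/73621]
x' − x̄ = [513974/73621, 1762203/147242] = K·y
y = (KᵀK)⁻¹·Kᵀ·(x' − x̄) = [-22, 45]
z = y + H·x̄ = [-22, 45] + [24, -42] = [2, 3]

z = [2, 3]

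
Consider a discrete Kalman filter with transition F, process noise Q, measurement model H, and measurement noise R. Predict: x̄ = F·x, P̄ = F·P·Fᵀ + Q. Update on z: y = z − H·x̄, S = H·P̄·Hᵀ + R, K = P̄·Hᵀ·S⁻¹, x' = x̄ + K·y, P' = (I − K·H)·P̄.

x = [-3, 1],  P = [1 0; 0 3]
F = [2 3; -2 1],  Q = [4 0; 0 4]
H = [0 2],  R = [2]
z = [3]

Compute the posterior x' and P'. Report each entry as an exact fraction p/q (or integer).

x̄ = F·x = [-3, 7]
P̄ = F·P·Fᵀ + Q = [35 5; 5 11]
y = z − H·x̄ = [-11]
S = H·P̄·Hᵀ + R = [46]
K = P̄·Hᵀ·S⁻¹ = [5/23; 11/23]
x' = x̄ + K·y = [-124/23, 40/23]
P' = (I − K·H)·P̄ = [755/23 5/23; 5/23 11/23]

x' = [-124/23, 40/23]
P' = [755/23 5/23; 5/23 11/23]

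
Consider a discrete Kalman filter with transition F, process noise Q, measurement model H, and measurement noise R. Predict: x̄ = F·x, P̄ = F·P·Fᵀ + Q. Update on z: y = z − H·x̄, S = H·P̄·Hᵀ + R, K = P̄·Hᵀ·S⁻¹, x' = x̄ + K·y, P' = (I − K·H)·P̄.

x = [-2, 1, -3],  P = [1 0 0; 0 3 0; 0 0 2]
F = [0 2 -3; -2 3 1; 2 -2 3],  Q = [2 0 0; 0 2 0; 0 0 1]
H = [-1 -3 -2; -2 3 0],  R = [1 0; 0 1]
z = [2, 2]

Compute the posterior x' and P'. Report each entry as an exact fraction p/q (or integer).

x̄ = F·x = [11, 4, -15]
P̄ = F·P·Fᵀ + Q = [32 12 -30; 12 35 -16; -30 -16 35]
y = z − H·x̄ = [-5, 12]
S = H·P̄·Hᵀ + R = [248 -239; -239 300]
K = P̄·Hᵀ·S⁻¹ = [-9092/17279 -8856/17279; -6141/17279 -227/17279; 5268/17279 4888/17279]
x' = x̄ + K·y = [129257/17279, 97097/17279, -226869/17279]
P' = (I − K·H)·P̄ = [232224/17279 151864/17279 -339362/17279; 151864/17279 101167/17279 -224612/17279; -339362/17279 -224612/17279 503965/17279]

x' = [129257/17279, 97097/17279, -226869/17279]
P' = [232224/17279 151864/17279 -339362/17279; 151864/17279 101167/17279 -224612/17279; -339362/17279 -224612/17279 503965/17279]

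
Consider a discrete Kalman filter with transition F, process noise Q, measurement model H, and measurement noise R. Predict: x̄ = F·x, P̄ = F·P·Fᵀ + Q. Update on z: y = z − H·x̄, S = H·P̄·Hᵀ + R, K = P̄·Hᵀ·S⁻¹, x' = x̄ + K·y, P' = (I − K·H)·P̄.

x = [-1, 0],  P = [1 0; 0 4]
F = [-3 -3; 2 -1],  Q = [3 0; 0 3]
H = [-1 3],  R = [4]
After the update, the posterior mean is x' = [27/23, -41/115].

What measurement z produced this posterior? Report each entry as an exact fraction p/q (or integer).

x̄ = F·x = [3, -2]
P̄ = F·P·Fᵀ + Q = [48 6; 6 11]
S = H·P̄·Hᵀ + R = [115]
K = P̄·Hᵀ·S⁻¹ = [-6/23; 27/115]
x' − x̄ = [-42/23, 189/115] = K·y
y = (KᵀK)⁻¹·Kᵀ·(x' − x̄) = [7]
z = y + H·x̄ = [7] + [-9] = [-2]

z = [-2]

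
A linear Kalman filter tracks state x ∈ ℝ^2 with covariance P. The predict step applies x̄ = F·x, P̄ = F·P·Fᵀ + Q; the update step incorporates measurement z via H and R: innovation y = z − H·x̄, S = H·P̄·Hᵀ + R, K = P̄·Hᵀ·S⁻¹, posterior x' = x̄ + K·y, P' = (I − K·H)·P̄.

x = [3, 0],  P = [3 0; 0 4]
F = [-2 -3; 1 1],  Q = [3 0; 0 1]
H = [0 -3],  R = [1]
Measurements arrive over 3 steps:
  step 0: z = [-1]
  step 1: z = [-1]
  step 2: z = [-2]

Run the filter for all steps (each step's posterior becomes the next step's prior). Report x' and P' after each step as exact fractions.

step 0: x' = [-6/73, 27/73], P' = [807/73 -18/73; -18/73 8/73]
step 1: x' = [-7953/7741, 2577/7741], P' = [54819/7741 -1548/7741; -1548/7741 852/7741]
step 2: x' = [-19947/15731, 71304/110117], P' = [540993/78655 -14922/78655; -14922/78655 60316/550585]

step 0: x̄ = F·x = [-6, 3]
step 0: P̄ = F·P·Fᵀ + Q = [51 -18; -18 8]
step 0: y = z − H·x̄ = [8]
step 0: S = H·P̄·Hᵀ + R = [73]
step 0: K = P̄·Hᵀ·S⁻¹ = [54/73; -24/73]
step 0: x' = x̄ + K·y = [-6/73, 27/73]
step 0: P' = (I − K·H)·P̄ = [807/73 -18/73; -18/73 8/73]
step 1: x̄ = F·x = [-69/73, 21/73]
step 1: P̄ = F·P·Fᵀ + Q = [3303/73 -1548/73; -1548/73 852/73]
step 1: y = z − H·x̄ = [-10/73]
step 1: S = H·P̄·Hᵀ + R = [7741/73]
step 1: K = P̄·Hᵀ·S⁻¹ = [4644/7741; -2556/7741]
step 1: x' = x̄ + K·y = [-7953/7741, 2577/7741]
step 1: P' = (I − K·H)·P̄ = [54819/7741 -1548/7741; -1548/7741 852/7741]
step 2: x̄ = F·x = [8175/7741, -5376/7741]
step 2: P̄ = F·P·Fᵀ + Q = [231591/7741 -104454/7741; -104454/7741 60316/7741]
step 2: y = z − H·x̄ = [-31610/7741]
step 2: S = H·P̄·Hᵀ + R = [550585/7741]
step 2: K = P̄·Hᵀ·S⁻¹ = [44766/78655; -180948/550585]
step 2: x' = x̄ + K·y = [-19947/15731, 71304/110117]
step 2: P' = (I − K·H)·P̄ = [540993/78655 -14922/78655; -14922/78655 60316/550585]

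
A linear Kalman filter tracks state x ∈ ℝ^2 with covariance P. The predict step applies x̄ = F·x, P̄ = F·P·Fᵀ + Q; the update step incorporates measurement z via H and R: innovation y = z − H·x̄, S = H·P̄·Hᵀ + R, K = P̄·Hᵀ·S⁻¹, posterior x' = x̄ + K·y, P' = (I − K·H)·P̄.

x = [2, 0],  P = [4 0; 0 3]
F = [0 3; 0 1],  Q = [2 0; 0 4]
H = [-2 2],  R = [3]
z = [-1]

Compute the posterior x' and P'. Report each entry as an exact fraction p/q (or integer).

x̄ = F·x = [0, 0]
P̄ = F·P·Fᵀ + Q = [29 9; 9 7]
y = z − H·x̄ = [-1]
S = H·P̄·Hᵀ + R = [75]
K = P̄·Hᵀ·S⁻¹ = [-8/15; -4/75]
x' = x̄ + K·y = [8/15, 4/75]
P' = (I − K·H)·P̄ = [23/3 103/15; 103/15 509/75]

x' = [8/15, 4/75]
P' = [23/3 103/15; 103/15 509/75]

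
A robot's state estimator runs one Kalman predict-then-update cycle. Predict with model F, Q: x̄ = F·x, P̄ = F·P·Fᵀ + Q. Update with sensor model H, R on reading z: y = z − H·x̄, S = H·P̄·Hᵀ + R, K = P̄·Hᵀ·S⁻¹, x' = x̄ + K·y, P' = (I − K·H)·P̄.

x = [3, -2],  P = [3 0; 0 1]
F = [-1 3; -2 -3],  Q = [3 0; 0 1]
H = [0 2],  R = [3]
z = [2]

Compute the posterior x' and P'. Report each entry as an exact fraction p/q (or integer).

x' = [-831/91, 88/91]
P' = [1329/91 -9/91; -9/91 66/91]

x̄ = F·x = [-9, 0]
P̄ = F·P·Fᵀ + Q = [15 -3; -3 22]
y = z − H·x̄ = [2]
S = H·P̄·Hᵀ + R = [91]
K = P̄·Hᵀ·S⁻¹ = [-6/91; 44/91]
x' = x̄ + K·y = [-831/91, 88/91]
P' = (I − K·H)·P̄ = [1329/91 -9/91; -9/91 66/91]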